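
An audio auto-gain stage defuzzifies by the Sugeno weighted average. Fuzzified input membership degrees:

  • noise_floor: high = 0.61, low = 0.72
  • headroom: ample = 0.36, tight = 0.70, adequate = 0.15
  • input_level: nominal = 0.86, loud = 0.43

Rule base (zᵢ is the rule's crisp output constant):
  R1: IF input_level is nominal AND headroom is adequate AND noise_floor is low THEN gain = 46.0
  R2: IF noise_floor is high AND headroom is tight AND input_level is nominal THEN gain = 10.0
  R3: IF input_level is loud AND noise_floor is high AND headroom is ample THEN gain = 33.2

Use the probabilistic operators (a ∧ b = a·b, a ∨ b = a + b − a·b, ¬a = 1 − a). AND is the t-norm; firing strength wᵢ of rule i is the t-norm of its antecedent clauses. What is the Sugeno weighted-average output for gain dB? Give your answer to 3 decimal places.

R1 (z=46.0): nominal=0.86, adequate=0.15, low=0.72; AND[a·b] → w = 0.0929
R2 (z=10.0): high=0.61, tight=0.70, nominal=0.86; AND[a·b] → w = 0.3672
R3 (z=33.2): loud=0.43, high=0.61, ample=0.36; AND[a·b] → w = 0.0944
Weighted average = (0.0929·46.0 + 0.3672·10.0 + 0.0944·33.2) / (0.0929 + 0.3672 + 0.0944)
  = 11.0797 / 0.5545 = 19.980

19.980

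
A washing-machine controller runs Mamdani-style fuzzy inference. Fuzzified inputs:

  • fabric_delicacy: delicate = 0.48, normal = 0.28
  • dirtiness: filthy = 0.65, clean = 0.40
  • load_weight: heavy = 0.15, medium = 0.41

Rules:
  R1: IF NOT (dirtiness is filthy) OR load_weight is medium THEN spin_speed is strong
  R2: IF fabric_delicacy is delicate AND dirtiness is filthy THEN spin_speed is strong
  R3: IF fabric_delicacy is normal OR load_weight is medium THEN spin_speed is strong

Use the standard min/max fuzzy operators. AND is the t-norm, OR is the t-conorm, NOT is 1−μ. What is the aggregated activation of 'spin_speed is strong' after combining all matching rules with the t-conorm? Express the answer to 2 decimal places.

0.48

R1: ¬filthy=1−0.65=0.35, medium=0.41; OR[max(a, b)] → w = 0.41
R2: delicate=0.48, filthy=0.65; AND[min(a, b)] → w = 0.48
R3: normal=0.28, medium=0.41; OR[max(a, b)] → w = 0.41
Rules with consequent 'strong': {R1, R2, R3} → strengths 0.41, 0.48, 0.41
Aggregate via t-conorm [max(a, b)]: 0.48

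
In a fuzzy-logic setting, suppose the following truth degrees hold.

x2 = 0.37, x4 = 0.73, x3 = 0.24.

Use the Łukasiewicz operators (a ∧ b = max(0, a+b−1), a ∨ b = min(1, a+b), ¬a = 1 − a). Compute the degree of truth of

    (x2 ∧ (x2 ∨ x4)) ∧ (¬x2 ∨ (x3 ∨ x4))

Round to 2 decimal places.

0.37

x2 ∨ x4 = min(1, a+b) on (0.37, 0.73) = 1.00
x2 ∧ (x2 ∨ x4) = max(0, a+b−1) on (0.37, 1.00) = 0.37
¬x2 = 1 − 0.37 = 0.63
x3 ∨ x4 = min(1, a+b) on (0.24, 0.73) = 0.97
¬x2 ∨ (x3 ∨ x4) = min(1, a+b) on (0.63, 0.97) = 1.00
(x2 ∧ (x2 ∨ x4)) ∧ (¬x2 ∨ (x3 ∨ x4)) = max(0, a+b−1) on (0.37, 1.00) = 0.37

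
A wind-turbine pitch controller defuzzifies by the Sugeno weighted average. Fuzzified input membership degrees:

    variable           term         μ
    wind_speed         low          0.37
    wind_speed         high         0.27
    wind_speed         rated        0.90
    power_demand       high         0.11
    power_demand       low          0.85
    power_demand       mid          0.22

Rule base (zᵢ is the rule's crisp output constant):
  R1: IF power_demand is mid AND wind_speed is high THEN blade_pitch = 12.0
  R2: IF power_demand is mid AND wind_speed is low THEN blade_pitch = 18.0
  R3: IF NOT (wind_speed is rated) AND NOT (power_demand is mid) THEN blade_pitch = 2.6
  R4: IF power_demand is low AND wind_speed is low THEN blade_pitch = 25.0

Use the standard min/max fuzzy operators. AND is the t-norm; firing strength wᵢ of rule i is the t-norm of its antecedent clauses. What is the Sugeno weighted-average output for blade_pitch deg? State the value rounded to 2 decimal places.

R1 (z=12.0): mid=0.22, high=0.27; AND[min(a, b)] → w = 0.22
R2 (z=18.0): mid=0.22, low=0.37; AND[min(a, b)] → w = 0.22
R3 (z=2.6): ¬rated=1−0.90=0.10, ¬mid=1−0.22=0.78; AND[min(a, b)] → w = 0.10
R4 (z=25.0): low=0.85, low=0.37; AND[min(a, b)] → w = 0.37
Weighted average = (0.22·12.0 + 0.22·18.0 + 0.10·2.6 + 0.37·25.0) / (0.22 + 0.22 + 0.10 + 0.37)
  = 16.1100 / 0.9100 = 17.70

17.70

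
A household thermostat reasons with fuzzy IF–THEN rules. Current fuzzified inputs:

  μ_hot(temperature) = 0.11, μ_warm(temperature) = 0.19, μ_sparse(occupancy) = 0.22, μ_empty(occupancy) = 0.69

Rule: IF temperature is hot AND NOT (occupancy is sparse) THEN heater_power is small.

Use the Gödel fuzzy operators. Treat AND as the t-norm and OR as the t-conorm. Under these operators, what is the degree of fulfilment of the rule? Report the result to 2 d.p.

firing strength: hot=0.11, ¬sparse=1−0.22=0.78; AND[min(a, b)] → w = 0.11

0.11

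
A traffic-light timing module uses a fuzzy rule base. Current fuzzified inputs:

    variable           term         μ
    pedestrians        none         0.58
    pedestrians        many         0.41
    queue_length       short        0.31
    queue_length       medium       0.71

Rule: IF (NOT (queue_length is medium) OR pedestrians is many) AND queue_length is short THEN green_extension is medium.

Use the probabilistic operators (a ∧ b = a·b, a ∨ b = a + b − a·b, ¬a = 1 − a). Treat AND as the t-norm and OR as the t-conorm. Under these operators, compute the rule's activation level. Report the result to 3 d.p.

firing strength: (¬medium=1−0.71=0.29 OR many=0.41) = 0.5811; AND[a·b] with short=0.31 → w = 0.1801

0.180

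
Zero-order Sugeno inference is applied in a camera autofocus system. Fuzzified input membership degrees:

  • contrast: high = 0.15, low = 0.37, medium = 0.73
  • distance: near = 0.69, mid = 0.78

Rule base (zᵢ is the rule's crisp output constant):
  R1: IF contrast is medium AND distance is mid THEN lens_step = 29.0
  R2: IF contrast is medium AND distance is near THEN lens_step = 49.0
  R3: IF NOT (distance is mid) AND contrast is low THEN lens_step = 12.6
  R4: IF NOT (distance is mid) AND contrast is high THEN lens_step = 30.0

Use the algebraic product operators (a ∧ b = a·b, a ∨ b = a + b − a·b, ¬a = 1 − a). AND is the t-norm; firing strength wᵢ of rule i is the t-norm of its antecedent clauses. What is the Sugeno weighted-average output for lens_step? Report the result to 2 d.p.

R1 (z=29.0): medium=0.73, mid=0.78; AND[a·b] → w = 0.5694
R2 (z=49.0): medium=0.73, near=0.69; AND[a·b] → w = 0.5037
R3 (z=12.6): ¬mid=1−0.78=0.22, low=0.37; AND[a·b] → w = 0.0814
R4 (z=30.0): ¬mid=1−0.78=0.22, high=0.15; AND[a·b] → w = 0.0330
Weighted average = (0.5694·29.0 + 0.5037·49.0 + 0.0814·12.6 + 0.0330·30.0) / (0.5694 + 0.5037 + 0.0814 + 0.0330)
  = 43.2095 / 1.1875 = 36.39

36.39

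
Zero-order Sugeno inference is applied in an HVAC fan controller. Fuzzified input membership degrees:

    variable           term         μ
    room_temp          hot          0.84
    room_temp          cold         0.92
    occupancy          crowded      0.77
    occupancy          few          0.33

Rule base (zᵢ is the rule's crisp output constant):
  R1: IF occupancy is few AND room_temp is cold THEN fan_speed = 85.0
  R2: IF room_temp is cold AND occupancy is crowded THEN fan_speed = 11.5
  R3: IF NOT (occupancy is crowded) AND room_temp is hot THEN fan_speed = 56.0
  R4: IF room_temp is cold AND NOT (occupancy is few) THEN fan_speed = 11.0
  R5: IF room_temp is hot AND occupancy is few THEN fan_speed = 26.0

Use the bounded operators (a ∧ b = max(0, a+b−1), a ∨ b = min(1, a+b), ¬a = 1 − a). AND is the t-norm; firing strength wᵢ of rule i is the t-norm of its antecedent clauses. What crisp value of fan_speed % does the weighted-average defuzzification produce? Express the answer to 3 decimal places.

R1 (z=85.0): few=0.33, cold=0.92; AND[max(0, a+b−1)] → w = 0.25
R2 (z=11.5): cold=0.92, crowded=0.77; AND[max(0, a+b−1)] → w = 0.69
R3 (z=56.0): ¬crowded=1−0.77=0.23, hot=0.84; AND[max(0, a+b−1)] → w = 0.07
R4 (z=11.0): cold=0.92, ¬few=1−0.33=0.67; AND[max(0, a+b−1)] → w = 0.59
R5 (z=26.0): hot=0.84, few=0.33; AND[max(0, a+b−1)] → w = 0.17
Weighted average = (0.25·85.0 + 0.69·11.5 + 0.07·56.0 + 0.59·11.0 + 0.17·26.0) / (0.25 + 0.69 + 0.07 + 0.59 + 0.17)
  = 44.0150 / 1.7700 = 24.867

24.867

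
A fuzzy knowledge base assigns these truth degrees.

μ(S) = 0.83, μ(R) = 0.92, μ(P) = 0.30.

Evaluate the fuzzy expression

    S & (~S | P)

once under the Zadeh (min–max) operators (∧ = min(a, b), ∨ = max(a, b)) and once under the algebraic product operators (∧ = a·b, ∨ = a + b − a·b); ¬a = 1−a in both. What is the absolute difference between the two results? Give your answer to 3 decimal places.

Under Zadeh (min–max):
  ~S = 1 − 0.83 = 0.17
  ~S | P = max(a, b) on (0.17, 0.30) = 0.30
  S & (~S | P) = min(a, b) on (0.83, 0.30) = 0.30
  → value = 0.3000
Under algebraic product:
  ~S = 1 − 0.8300 = 0.1700
  ~S | P = a + b − a·b on (0.1700, 0.3000) = 0.4190
  S & (~S | P) = a·b on (0.8300, 0.4190) = 0.3478
  → value = 0.3478
|0.3000 − 0.3478| = 0.048

0.048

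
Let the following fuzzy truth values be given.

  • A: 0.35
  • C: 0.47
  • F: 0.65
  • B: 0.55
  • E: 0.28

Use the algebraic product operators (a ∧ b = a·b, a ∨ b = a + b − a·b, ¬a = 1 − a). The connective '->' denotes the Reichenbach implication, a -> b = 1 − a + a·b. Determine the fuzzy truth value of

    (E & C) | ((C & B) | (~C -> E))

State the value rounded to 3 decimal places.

E & C = a·b on (0.2800, 0.4700) = 0.1316
C & B = a·b on (0.4700, 0.5500) = 0.2585
~C = 1 − 0.4700 = 0.5300
~C -> E  [Reichenbach: 1 − a + a·b] with a=0.5300, b=0.2800 → 0.6184
(C & B) | (~C -> E) = a + b − a·b on (0.2585, 0.6184) = 0.7170
(E & C) | ((C & B) | (~C -> E)) = a + b − a·b on (0.1316, 0.7170) = 0.7543

0.754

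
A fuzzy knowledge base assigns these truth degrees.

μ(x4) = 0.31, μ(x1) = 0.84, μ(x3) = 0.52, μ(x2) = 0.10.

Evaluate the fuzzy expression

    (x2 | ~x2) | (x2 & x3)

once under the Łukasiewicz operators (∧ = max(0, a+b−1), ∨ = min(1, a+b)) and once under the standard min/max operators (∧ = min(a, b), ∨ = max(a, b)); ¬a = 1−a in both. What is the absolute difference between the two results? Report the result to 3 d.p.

Under Łukasiewicz:
  ~x2 = 1 − 0.10 = 0.90
  x2 | ~x2 = min(1, a+b) on (0.10, 0.90) = 1.00
  x2 & x3 = max(0, a+b−1) on (0.10, 0.52) = 0.00
  (x2 | ~x2) | (x2 & x3) = min(1, a+b) on (1.00, 0.00) = 1.00
  → value = 1.0000
Under standard min/max:
  ~x2 = 1 − 0.10 = 0.90
  x2 | ~x2 = max(a, b) on (0.10, 0.90) = 0.90
  x2 & x3 = min(a, b) on (0.10, 0.52) = 0.10
  (x2 | ~x2) | (x2 & x3) = max(a, b) on (0.90, 0.10) = 0.90
  → value = 0.9000
|1.0000 − 0.9000| = 0.100

0.100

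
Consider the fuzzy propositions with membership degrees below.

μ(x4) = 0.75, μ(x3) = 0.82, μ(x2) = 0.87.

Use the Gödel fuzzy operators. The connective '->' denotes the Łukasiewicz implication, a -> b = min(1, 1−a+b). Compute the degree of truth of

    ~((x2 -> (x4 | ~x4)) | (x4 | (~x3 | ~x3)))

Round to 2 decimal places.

0.12

~x4 = 1 − 0.75 = 0.25
x4 | ~x4 = max(a, b) on (0.75, 0.25) = 0.75
x2 -> (x4 | ~x4)  [Łukasiewicz: min(1, 1−a+b)] with a=0.87, b=0.75 → 0.88
~x3 = 1 − 0.82 = 0.18
~x3 = 1 − 0.82 = 0.18
~x3 | ~x3 = max(a, b) on (0.18, 0.18) = 0.18
x4 | (~x3 | ~x3) = max(a, b) on (0.75, 0.18) = 0.75
(x2 -> (x4 | ~x4)) | (x4 | (~x3 | ~x3)) = max(a, b) on (0.88, 0.75) = 0.88
~((x2 -> (x4 | ~x4)) | (x4 | (~x3 | ~x3))) = 1 − 0.88 = 0.12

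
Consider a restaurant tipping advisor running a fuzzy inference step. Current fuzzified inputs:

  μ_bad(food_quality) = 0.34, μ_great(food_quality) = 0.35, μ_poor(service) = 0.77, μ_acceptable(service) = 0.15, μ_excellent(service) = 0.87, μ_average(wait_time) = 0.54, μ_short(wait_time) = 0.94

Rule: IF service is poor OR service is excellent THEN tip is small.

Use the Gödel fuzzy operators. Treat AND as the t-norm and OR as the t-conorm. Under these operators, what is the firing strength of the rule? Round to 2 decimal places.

0.87

firing strength: poor=0.77, excellent=0.87; OR[max(a, b)] → w = 0.87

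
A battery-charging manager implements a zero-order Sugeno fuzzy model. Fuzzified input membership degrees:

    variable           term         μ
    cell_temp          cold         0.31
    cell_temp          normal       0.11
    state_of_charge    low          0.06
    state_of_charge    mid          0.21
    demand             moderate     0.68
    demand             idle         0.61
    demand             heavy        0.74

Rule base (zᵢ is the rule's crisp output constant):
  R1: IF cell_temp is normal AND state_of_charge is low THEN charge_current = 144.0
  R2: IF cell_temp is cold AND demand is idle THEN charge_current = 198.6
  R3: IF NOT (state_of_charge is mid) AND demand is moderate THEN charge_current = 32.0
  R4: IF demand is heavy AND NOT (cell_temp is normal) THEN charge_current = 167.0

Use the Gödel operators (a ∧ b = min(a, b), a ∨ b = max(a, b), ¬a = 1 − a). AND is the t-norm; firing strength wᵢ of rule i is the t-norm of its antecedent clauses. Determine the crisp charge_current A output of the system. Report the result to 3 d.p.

120.417

R1 (z=144.0): normal=0.11, low=0.06; AND[min(a, b)] → w = 0.06
R2 (z=198.6): cold=0.31, idle=0.61; AND[min(a, b)] → w = 0.31
R3 (z=32.0): ¬mid=1−0.21=0.79, moderate=0.68; AND[min(a, b)] → w = 0.68
R4 (z=167.0): heavy=0.74, ¬normal=1−0.11=0.89; AND[min(a, b)] → w = 0.74
Weighted average = (0.06·144.0 + 0.31·198.6 + 0.68·32.0 + 0.74·167.0) / (0.06 + 0.31 + 0.68 + 0.74)
  = 215.5460 / 1.7900 = 120.417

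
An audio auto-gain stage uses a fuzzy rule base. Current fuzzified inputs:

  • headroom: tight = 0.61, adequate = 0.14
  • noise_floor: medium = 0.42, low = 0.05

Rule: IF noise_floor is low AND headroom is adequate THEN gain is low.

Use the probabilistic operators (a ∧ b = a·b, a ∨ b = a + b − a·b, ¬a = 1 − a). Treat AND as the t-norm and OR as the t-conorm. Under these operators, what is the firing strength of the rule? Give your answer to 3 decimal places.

firing strength: low=0.05, adequate=0.14; AND[a·b] → w = 0.0070

0.007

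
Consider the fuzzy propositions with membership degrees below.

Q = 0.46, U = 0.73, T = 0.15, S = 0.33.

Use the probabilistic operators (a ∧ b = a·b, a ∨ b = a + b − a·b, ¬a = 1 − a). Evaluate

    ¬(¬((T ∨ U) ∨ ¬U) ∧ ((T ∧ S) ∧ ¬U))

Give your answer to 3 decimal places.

0.998

T ∨ U = a + b − a·b on (0.1500, 0.7300) = 0.7705
¬U = 1 − 0.7300 = 0.2700
(T ∨ U) ∨ ¬U = a + b − a·b on (0.7705, 0.2700) = 0.8325
¬((T ∨ U) ∨ ¬U) = 1 − 0.8325 = 0.1675
T ∧ S = a·b on (0.1500, 0.3300) = 0.0495
¬U = 1 − 0.7300 = 0.2700
(T ∧ S) ∧ ¬U = a·b on (0.0495, 0.2700) = 0.0134
¬((T ∨ U) ∨ ¬U) ∧ ((T ∧ S) ∧ ¬U) = a·b on (0.1675, 0.0134) = 0.0022
¬(¬((T ∨ U) ∨ ¬U) ∧ ((T ∧ S) ∧ ¬U)) = 1 − 0.0022 = 0.9978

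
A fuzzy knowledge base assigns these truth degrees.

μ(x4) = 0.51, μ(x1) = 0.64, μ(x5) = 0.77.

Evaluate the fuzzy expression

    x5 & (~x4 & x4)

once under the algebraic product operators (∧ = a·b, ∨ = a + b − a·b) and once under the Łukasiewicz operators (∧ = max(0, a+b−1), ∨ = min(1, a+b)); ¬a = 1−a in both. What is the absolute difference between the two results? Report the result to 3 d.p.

0.192

Under algebraic product:
  ~x4 = 1 − 0.5100 = 0.4900
  ~x4 & x4 = a·b on (0.4900, 0.5100) = 0.2499
  x5 & (~x4 & x4) = a·b on (0.7700, 0.2499) = 0.1924
  → value = 0.1924
Under Łukasiewicz:
  ~x4 = 1 − 0.51 = 0.49
  ~x4 & x4 = max(0, a+b−1) on (0.49, 0.51) = 0.00
  x5 & (~x4 & x4) = max(0, a+b−1) on (0.77, 0.00) = 0.00
  → value = 0.0000
|0.1924 − 0.0000| = 0.192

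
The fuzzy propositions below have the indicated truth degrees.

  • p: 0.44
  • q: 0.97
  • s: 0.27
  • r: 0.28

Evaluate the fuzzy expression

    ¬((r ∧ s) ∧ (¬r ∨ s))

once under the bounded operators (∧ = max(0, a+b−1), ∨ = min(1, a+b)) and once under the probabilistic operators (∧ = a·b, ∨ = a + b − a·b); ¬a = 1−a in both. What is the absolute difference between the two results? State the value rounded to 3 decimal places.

Under bounded:
  r ∧ s = max(0, a+b−1) on (0.28, 0.27) = 0.00
  ¬r = 1 − 0.28 = 0.72
  ¬r ∨ s = min(1, a+b) on (0.72, 0.27) = 0.99
  (r ∧ s) ∧ (¬r ∨ s) = max(0, a+b−1) on (0.00, 0.99) = 0.00
  ¬((r ∧ s) ∧ (¬r ∨ s)) = 1 − 0.00 = 1.00
  → value = 1.0000
Under probabilistic:
  r ∧ s = a·b on (0.2800, 0.2700) = 0.0756
  ¬r = 1 − 0.2800 = 0.7200
  ¬r ∨ s = a + b − a·b on (0.7200, 0.2700) = 0.7956
  (r ∧ s) ∧ (¬r ∨ s) = a·b on (0.0756, 0.7956) = 0.0601
  ¬((r ∧ s) ∧ (¬r ∨ s)) = 1 − 0.0601 = 0.9399
  → value = 0.9399
|1.0000 − 0.9399| = 0.060

0.060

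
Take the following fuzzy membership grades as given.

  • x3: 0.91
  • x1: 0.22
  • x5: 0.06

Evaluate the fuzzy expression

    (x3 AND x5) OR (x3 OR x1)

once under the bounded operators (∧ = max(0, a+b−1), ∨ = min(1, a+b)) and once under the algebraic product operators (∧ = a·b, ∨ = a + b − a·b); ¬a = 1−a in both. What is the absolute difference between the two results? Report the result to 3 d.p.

Under bounded:
  x3 AND x5 = max(0, a+b−1) on (0.91, 0.06) = 0.00
  x3 OR x1 = min(1, a+b) on (0.91, 0.22) = 1.00
  (x3 AND x5) OR (x3 OR x1) = min(1, a+b) on (0.00, 1.00) = 1.00
  → value = 1.0000
Under algebraic product:
  x3 AND x5 = a·b on (0.9100, 0.0600) = 0.0546
  x3 OR x1 = a + b − a·b on (0.9100, 0.2200) = 0.9298
  (x3 AND x5) OR (x3 OR x1) = a + b − a·b on (0.0546, 0.9298) = 0.9336
  → value = 0.9336
|1.0000 − 0.9336| = 0.066

0.066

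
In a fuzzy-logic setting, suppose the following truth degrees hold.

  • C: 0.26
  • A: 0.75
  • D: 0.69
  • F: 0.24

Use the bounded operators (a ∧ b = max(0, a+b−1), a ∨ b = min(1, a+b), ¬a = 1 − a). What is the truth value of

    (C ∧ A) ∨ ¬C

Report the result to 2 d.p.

C ∧ A = max(0, a+b−1) on (0.26, 0.75) = 0.01
¬C = 1 − 0.26 = 0.74
(C ∧ A) ∨ ¬C = min(1, a+b) on (0.01, 0.74) = 0.75

0.75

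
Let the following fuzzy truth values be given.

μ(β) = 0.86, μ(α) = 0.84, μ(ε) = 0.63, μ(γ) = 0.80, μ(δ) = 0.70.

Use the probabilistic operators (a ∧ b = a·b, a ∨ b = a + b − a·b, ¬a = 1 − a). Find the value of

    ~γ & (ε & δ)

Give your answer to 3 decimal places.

0.088

~γ = 1 − 0.8000 = 0.2000
ε & δ = a·b on (0.6300, 0.7000) = 0.4410
~γ & (ε & δ) = a·b on (0.2000, 0.4410) = 0.0882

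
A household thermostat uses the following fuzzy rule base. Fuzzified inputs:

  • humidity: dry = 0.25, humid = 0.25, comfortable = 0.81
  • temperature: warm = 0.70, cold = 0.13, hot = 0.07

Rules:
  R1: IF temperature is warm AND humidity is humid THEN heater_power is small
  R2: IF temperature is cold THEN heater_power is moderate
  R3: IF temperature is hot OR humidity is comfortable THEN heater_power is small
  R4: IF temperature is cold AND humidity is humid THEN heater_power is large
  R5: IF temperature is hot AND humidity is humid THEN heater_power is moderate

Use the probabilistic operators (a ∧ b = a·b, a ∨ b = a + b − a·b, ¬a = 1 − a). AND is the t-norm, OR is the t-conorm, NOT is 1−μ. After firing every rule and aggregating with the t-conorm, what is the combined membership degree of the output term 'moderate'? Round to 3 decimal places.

0.145

R1: warm=0.70, humid=0.25; AND[a·b] → w = 0.1750
R2: cold=0.13 → w = 0.1300
R3: hot=0.07, comfortable=0.81; OR[a + b − a·b] → w = 0.8233
R4: cold=0.13, humid=0.25; AND[a·b] → w = 0.0325
R5: hot=0.07, humid=0.25; AND[a·b] → w = 0.0175
Rules with consequent 'moderate': {R2, R5} → strengths 0.1300, 0.0175
Aggregate via t-conorm [a + b − a·b]: 0.1452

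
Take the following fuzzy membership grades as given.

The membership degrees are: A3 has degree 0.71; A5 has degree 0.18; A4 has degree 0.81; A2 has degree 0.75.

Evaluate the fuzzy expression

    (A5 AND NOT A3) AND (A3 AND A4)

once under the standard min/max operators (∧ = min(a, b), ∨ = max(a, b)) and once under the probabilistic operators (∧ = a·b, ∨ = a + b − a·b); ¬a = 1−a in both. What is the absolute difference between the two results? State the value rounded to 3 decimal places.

Under standard min/max:
  NOT A3 = 1 − 0.71 = 0.29
  A5 AND NOT A3 = min(a, b) on (0.18, 0.29) = 0.18
  A3 AND A4 = min(a, b) on (0.71, 0.81) = 0.71
  (A5 AND NOT A3) AND (A3 AND A4) = min(a, b) on (0.18, 0.71) = 0.18
  → value = 0.1800
Under probabilistic:
  NOT A3 = 1 − 0.7100 = 0.2900
  A5 AND NOT A3 = a·b on (0.1800, 0.2900) = 0.0522
  A3 AND A4 = a·b on (0.7100, 0.8100) = 0.5751
  (A5 AND NOT A3) AND (A3 AND A4) = a·b on (0.0522, 0.5751) = 0.0300
  → value = 0.0300
|0.1800 − 0.0300| = 0.150

0.150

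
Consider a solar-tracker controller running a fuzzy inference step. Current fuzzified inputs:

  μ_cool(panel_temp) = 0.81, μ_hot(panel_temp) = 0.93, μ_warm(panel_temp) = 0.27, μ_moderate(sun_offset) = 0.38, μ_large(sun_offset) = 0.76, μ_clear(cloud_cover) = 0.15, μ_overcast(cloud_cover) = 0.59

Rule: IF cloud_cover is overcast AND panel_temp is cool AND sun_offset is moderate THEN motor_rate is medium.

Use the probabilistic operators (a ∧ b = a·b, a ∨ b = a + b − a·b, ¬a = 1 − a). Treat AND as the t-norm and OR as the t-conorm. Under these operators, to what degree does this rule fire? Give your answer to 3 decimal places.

firing strength: overcast=0.59, cool=0.81, moderate=0.38; AND[a·b] → w = 0.1816

0.182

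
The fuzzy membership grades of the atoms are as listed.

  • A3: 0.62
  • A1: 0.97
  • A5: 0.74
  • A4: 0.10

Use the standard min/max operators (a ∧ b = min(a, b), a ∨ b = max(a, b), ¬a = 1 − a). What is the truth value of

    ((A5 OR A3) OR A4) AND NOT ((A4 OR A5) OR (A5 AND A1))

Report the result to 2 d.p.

0.26

A5 OR A3 = max(a, b) on (0.74, 0.62) = 0.74
(A5 OR A3) OR A4 = max(a, b) on (0.74, 0.10) = 0.74
A4 OR A5 = max(a, b) on (0.10, 0.74) = 0.74
A5 AND A1 = min(a, b) on (0.74, 0.97) = 0.74
(A4 OR A5) OR (A5 AND A1) = max(a, b) on (0.74, 0.74) = 0.74
NOT ((A4 OR A5) OR (A5 AND A1)) = 1 − 0.74 = 0.26
((A5 OR A3) OR A4) AND NOT ((A4 OR A5) OR (A5 AND A1)) = min(a, b) on (0.74, 0.26) = 0.26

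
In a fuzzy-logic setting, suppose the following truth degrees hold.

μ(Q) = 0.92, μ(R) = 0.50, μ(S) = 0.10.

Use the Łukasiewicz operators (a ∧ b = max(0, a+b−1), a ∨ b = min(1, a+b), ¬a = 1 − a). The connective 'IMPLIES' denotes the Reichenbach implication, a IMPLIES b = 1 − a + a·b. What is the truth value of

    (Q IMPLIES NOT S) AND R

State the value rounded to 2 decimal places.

0.41

NOT S = 1 − 0.10 = 0.90
Q IMPLIES NOT S  [Reichenbach: 1 − a + a·b] with a=0.92, b=0.90 → 0.91
(Q IMPLIES NOT S) AND R = max(0, a+b−1) on (0.91, 0.50) = 0.41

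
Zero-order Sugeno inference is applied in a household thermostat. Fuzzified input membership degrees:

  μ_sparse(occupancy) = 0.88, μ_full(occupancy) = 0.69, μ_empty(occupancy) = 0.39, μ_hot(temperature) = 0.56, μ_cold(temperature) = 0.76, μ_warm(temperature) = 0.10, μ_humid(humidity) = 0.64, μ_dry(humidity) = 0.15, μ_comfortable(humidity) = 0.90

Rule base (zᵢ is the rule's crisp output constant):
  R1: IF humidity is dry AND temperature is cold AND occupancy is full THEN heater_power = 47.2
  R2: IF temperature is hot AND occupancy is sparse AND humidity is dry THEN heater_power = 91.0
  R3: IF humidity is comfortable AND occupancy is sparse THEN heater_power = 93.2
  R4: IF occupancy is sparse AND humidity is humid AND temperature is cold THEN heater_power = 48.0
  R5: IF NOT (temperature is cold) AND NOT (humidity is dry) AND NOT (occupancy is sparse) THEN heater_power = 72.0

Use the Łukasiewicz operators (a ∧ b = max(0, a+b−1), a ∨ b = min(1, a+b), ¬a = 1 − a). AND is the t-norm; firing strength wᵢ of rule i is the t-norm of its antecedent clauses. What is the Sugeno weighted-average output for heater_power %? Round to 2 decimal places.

R1 (z=47.2): dry=0.15, cold=0.76, full=0.69; AND[max(0, a+b−1)] → w = 0.00
R2 (z=91.0): hot=0.56, sparse=0.88, dry=0.15; AND[max(0, a+b−1)] → w = 0.00
R3 (z=93.2): comfortable=0.90, sparse=0.88; AND[max(0, a+b−1)] → w = 0.78
R4 (z=48.0): sparse=0.88, humid=0.64, cold=0.76; AND[max(0, a+b−1)] → w = 0.28
R5 (z=72.0): ¬cold=1−0.76=0.24, ¬dry=1−0.15=0.85, ¬sparse=1−0.88=0.12; AND[max(0, a+b−1)] → w = 0.00
Weighted average = (0.00·47.2 + 0.00·91.0 + 0.78·93.2 + 0.28·48.0 + 0.00·72.0) / (0.00 + 0.00 + 0.78 + 0.28 + 0.00)
  = 86.1360 / 1.0600 = 81.26

81.26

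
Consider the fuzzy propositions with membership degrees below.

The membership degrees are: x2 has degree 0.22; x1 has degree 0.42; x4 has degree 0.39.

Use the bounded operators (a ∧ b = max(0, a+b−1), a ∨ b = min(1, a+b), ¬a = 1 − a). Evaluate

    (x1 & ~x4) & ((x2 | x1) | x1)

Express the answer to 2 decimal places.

~x4 = 1 − 0.39 = 0.61
x1 & ~x4 = max(0, a+b−1) on (0.42, 0.61) = 0.03
x2 | x1 = min(1, a+b) on (0.22, 0.42) = 0.64
(x2 | x1) | x1 = min(1, a+b) on (0.64, 0.42) = 1.00
(x1 & ~x4) & ((x2 | x1) | x1) = max(0, a+b−1) on (0.03, 1.00) = 0.03

0.03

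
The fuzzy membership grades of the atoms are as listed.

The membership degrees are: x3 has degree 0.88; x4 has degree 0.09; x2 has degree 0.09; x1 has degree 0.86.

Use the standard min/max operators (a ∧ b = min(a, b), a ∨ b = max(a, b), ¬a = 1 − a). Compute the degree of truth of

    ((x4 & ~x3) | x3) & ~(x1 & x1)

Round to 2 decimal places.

~x3 = 1 − 0.88 = 0.12
x4 & ~x3 = min(a, b) on (0.09, 0.12) = 0.09
(x4 & ~x3) | x3 = max(a, b) on (0.09, 0.88) = 0.88
x1 & x1 = min(a, b) on (0.86, 0.86) = 0.86
~(x1 & x1) = 1 − 0.86 = 0.14
((x4 & ~x3) | x3) & ~(x1 & x1) = min(a, b) on (0.88, 0.14) = 0.14

0.14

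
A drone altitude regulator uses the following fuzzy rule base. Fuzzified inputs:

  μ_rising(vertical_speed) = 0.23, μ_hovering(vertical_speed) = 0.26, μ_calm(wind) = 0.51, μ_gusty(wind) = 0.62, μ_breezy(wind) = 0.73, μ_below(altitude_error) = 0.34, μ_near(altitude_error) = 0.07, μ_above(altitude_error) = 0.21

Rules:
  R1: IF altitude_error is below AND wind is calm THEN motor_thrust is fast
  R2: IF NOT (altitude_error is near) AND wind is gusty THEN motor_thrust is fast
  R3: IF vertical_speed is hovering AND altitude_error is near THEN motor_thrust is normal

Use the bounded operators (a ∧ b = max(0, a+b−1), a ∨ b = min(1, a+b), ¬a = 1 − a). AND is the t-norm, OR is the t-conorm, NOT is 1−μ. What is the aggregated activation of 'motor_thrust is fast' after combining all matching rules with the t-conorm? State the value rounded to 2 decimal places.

0.55

R1: below=0.34, calm=0.51; AND[max(0, a+b−1)] → w = 0.00
R2: ¬near=1−0.07=0.93, gusty=0.62; AND[max(0, a+b−1)] → w = 0.55
R3: hovering=0.26, near=0.07; AND[max(0, a+b−1)] → w = 0.00
Rules with consequent 'fast': {R1, R2} → strengths 0.00, 0.55
Aggregate via t-conorm [min(1, a+b)]: 0.55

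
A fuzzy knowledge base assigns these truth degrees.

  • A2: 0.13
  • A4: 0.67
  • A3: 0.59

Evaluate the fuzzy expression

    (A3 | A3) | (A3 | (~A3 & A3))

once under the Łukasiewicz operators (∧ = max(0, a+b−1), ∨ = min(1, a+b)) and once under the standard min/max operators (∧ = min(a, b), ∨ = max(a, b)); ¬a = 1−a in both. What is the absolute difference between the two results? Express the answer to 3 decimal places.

0.410

Under Łukasiewicz:
  A3 | A3 = min(1, a+b) on (0.59, 0.59) = 1.00
  ~A3 = 1 − 0.59 = 0.41
  ~A3 & A3 = max(0, a+b−1) on (0.41, 0.59) = 0.00
  A3 | (~A3 & A3) = min(1, a+b) on (0.59, 0.00) = 0.59
  (A3 | A3) | (A3 | (~A3 & A3)) = min(1, a+b) on (1.00, 0.59) = 1.00
  → value = 1.0000
Under standard min/max:
  A3 | A3 = max(a, b) on (0.59, 0.59) = 0.59
  ~A3 = 1 − 0.59 = 0.41
  ~A3 & A3 = min(a, b) on (0.41, 0.59) = 0.41
  A3 | (~A3 & A3) = max(a, b) on (0.59, 0.41) = 0.59
  (A3 | A3) | (A3 | (~A3 & A3)) = max(a, b) on (0.59, 0.59) = 0.59
  → value = 0.5900
|1.0000 − 0.5900| = 0.410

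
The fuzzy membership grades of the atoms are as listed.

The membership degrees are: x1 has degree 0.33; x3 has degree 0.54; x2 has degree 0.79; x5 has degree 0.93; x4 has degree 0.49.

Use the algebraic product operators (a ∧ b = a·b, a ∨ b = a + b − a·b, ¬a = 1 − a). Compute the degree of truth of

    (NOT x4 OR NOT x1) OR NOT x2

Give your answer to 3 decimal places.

NOT x4 = 1 − 0.4900 = 0.5100
NOT x1 = 1 − 0.3300 = 0.6700
NOT x4 OR NOT x1 = a + b − a·b on (0.5100, 0.6700) = 0.8383
NOT x2 = 1 − 0.7900 = 0.2100
(NOT x4 OR NOT x1) OR NOT x2 = a + b − a·b on (0.8383, 0.2100) = 0.8723

0.872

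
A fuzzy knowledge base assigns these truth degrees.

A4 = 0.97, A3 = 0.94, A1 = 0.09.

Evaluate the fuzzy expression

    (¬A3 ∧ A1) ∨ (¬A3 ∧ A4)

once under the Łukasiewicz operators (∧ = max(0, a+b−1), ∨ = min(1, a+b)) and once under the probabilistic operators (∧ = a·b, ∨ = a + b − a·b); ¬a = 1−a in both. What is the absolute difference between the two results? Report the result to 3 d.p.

0.033

Under Łukasiewicz:
  ¬A3 = 1 − 0.94 = 0.06
  ¬A3 ∧ A1 = max(0, a+b−1) on (0.06, 0.09) = 0.00
  ¬A3 = 1 − 0.94 = 0.06
  ¬A3 ∧ A4 = max(0, a+b−1) on (0.06, 0.97) = 0.03
  (¬A3 ∧ A1) ∨ (¬A3 ∧ A4) = min(1, a+b) on (0.00, 0.03) = 0.03
  → value = 0.0300
Under probabilistic:
  ¬A3 = 1 − 0.9400 = 0.0600
  ¬A3 ∧ A1 = a·b on (0.0600, 0.0900) = 0.0054
  ¬A3 = 1 − 0.9400 = 0.0600
  ¬A3 ∧ A4 = a·b on (0.0600, 0.9700) = 0.0582
  (¬A3 ∧ A1) ∨ (¬A3 ∧ A4) = a + b − a·b on (0.0054, 0.0582) = 0.0633
  → value = 0.0633
|0.0300 − 0.0633| = 0.033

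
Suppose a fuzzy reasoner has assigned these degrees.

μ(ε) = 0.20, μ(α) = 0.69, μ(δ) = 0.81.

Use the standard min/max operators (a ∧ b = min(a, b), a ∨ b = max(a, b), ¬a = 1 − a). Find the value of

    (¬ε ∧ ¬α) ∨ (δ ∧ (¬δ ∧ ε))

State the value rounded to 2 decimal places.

0.31

¬ε = 1 − 0.20 = 0.80
¬α = 1 − 0.69 = 0.31
¬ε ∧ ¬α = min(a, b) on (0.80, 0.31) = 0.31
¬δ = 1 − 0.81 = 0.19
¬δ ∧ ε = min(a, b) on (0.19, 0.20) = 0.19
δ ∧ (¬δ ∧ ε) = min(a, b) on (0.81, 0.19) = 0.19
(¬ε ∧ ¬α) ∨ (δ ∧ (¬δ ∧ ε)) = max(a, b) on (0.31, 0.19) = 0.31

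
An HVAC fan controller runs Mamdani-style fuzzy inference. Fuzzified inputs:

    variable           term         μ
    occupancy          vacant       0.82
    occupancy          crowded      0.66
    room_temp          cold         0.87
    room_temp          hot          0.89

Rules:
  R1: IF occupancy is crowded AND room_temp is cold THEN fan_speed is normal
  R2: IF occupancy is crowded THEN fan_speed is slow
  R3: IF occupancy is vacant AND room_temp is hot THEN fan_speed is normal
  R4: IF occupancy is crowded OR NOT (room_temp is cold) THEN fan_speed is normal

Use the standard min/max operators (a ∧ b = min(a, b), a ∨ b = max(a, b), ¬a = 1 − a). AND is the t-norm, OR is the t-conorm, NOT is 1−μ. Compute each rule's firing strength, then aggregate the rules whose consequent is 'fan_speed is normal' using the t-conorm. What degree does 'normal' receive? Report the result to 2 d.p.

R1: crowded=0.66, cold=0.87; AND[min(a, b)] → w = 0.66
R2: crowded=0.66 → w = 0.66
R3: vacant=0.82, hot=0.89; AND[min(a, b)] → w = 0.82
R4: crowded=0.66, ¬cold=1−0.87=0.13; OR[max(a, b)] → w = 0.66
Rules with consequent 'normal': {R1, R3, R4} → strengths 0.66, 0.82, 0.66
Aggregate via t-conorm [max(a, b)]: 0.82

0.82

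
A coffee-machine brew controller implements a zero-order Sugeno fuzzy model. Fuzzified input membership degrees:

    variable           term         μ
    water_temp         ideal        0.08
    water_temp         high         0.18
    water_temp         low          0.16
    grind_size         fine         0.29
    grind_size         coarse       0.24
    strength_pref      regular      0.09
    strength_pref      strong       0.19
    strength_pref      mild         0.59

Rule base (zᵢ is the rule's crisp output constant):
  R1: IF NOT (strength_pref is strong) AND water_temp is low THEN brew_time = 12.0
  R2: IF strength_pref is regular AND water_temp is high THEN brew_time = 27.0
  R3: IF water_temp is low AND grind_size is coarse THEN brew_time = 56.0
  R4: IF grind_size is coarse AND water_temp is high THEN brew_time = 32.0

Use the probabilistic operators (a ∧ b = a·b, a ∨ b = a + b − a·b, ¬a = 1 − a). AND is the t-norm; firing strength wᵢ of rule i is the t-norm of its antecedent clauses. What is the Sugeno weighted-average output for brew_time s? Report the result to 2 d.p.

R1 (z=12.0): ¬strong=1−0.19=0.81, low=0.16; AND[a·b] → w = 0.1296
R2 (z=27.0): regular=0.09, high=0.18; AND[a·b] → w = 0.0162
R3 (z=56.0): low=0.16, coarse=0.24; AND[a·b] → w = 0.0384
R4 (z=32.0): coarse=0.24, high=0.18; AND[a·b] → w = 0.0432
Weighted average = (0.1296·12.0 + 0.0162·27.0 + 0.0384·56.0 + 0.0432·32.0) / (0.1296 + 0.0162 + 0.0384 + 0.0432)
  = 5.5254 / 0.2274 = 24.30

24.30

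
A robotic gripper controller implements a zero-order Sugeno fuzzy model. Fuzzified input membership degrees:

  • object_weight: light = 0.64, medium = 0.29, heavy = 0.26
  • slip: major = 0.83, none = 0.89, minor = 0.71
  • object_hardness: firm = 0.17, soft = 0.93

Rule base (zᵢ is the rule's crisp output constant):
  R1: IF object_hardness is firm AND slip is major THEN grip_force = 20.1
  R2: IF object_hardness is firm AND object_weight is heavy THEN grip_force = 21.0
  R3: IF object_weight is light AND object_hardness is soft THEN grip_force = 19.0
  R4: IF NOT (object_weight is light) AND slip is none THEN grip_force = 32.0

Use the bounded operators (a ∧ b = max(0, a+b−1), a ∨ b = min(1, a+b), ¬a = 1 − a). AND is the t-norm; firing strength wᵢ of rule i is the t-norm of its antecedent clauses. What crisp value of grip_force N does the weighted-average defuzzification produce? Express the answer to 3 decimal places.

22.963

R1 (z=20.1): firm=0.17, major=0.83; AND[max(0, a+b−1)] → w = 0.00
R2 (z=21.0): firm=0.17, heavy=0.26; AND[max(0, a+b−1)] → w = 0.00
R3 (z=19.0): light=0.64, soft=0.93; AND[max(0, a+b−1)] → w = 0.57
R4 (z=32.0): ¬light=1−0.64=0.36, none=0.89; AND[max(0, a+b−1)] → w = 0.25
Weighted average = (0.00·20.1 + 0.00·21.0 + 0.57·19.0 + 0.25·32.0) / (0.00 + 0.00 + 0.57 + 0.25)
  = 18.8300 / 0.8200 = 22.963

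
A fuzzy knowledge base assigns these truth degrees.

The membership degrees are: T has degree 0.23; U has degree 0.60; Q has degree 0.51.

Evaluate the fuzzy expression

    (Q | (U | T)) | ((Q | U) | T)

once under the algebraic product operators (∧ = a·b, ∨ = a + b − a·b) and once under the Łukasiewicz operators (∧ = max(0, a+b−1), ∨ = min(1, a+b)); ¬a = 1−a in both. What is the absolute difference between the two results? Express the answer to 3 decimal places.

0.023

Under algebraic product:
  U | T = a + b − a·b on (0.6000, 0.2300) = 0.6920
  Q | (U | T) = a + b − a·b on (0.5100, 0.6920) = 0.8491
  Q | U = a + b − a·b on (0.5100, 0.6000) = 0.8040
  (Q | U) | T = a + b − a·b on (0.8040, 0.2300) = 0.8491
  (Q | (U | T)) | ((Q | U) | T) = a + b − a·b on (0.8491, 0.8491) = 0.9772
  → value = 0.9772
Under Łukasiewicz:
  U | T = min(1, a+b) on (0.60, 0.23) = 0.83
  Q | (U | T) = min(1, a+b) on (0.51, 0.83) = 1.00
  Q | U = min(1, a+b) on (0.51, 0.60) = 1.00
  (Q | U) | T = min(1, a+b) on (1.00, 0.23) = 1.00
  (Q | (U | T)) | ((Q | U) | T) = min(1, a+b) on (1.00, 1.00) = 1.00
  → value = 1.0000
|0.9772 − 1.0000| = 0.023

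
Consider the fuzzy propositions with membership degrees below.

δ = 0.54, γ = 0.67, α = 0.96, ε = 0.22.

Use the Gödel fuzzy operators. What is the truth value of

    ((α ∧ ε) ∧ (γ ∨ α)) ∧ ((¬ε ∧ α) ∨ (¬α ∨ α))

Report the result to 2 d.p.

0.22

α ∧ ε = min(a, b) on (0.96, 0.22) = 0.22
γ ∨ α = max(a, b) on (0.67, 0.96) = 0.96
(α ∧ ε) ∧ (γ ∨ α) = min(a, b) on (0.22, 0.96) = 0.22
¬ε = 1 − 0.22 = 0.78
¬ε ∧ α = min(a, b) on (0.78, 0.96) = 0.78
¬α = 1 − 0.96 = 0.04
¬α ∨ α = max(a, b) on (0.04, 0.96) = 0.96
(¬ε ∧ α) ∨ (¬α ∨ α) = max(a, b) on (0.78, 0.96) = 0.96
((α ∧ ε) ∧ (γ ∨ α)) ∧ ((¬ε ∧ α) ∨ (¬α ∨ α)) = min(a, b) on (0.22, 0.96) = 0.22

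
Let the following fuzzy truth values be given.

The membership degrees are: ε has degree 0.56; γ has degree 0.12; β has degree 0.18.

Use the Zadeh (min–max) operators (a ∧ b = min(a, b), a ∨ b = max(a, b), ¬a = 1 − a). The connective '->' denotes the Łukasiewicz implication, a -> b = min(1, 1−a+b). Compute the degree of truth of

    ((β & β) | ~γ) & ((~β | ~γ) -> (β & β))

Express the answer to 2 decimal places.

β & β = min(a, b) on (0.18, 0.18) = 0.18
~γ = 1 − 0.12 = 0.88
(β & β) | ~γ = max(a, b) on (0.18, 0.88) = 0.88
~β = 1 − 0.18 = 0.82
~γ = 1 − 0.12 = 0.88
~β | ~γ = max(a, b) on (0.82, 0.88) = 0.88
β & β = min(a, b) on (0.18, 0.18) = 0.18
(~β | ~γ) -> (β & β)  [Łukasiewicz: min(1, 1−a+b)] with a=0.88, b=0.18 → 0.30
((β & β) | ~γ) & ((~β | ~γ) -> (β & β)) = min(a, b) on (0.88, 0.30) = 0.30

0.30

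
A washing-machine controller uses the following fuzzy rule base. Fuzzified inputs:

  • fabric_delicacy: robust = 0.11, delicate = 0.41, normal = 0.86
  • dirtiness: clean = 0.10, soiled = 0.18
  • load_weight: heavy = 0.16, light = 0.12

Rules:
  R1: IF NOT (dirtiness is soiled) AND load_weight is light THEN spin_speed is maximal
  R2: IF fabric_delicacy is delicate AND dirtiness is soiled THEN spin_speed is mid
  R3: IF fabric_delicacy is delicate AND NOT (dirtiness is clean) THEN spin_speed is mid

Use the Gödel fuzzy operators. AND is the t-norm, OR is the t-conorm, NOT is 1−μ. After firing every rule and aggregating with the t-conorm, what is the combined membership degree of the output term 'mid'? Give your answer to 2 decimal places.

R1: ¬soiled=1−0.18=0.82, light=0.12; AND[min(a, b)] → w = 0.12
R2: delicate=0.41, soiled=0.18; AND[min(a, b)] → w = 0.18
R3: delicate=0.41, ¬clean=1−0.10=0.90; AND[min(a, b)] → w = 0.41
Rules with consequent 'mid': {R2, R3} → strengths 0.18, 0.41
Aggregate via t-conorm [max(a, b)]: 0.41

0.41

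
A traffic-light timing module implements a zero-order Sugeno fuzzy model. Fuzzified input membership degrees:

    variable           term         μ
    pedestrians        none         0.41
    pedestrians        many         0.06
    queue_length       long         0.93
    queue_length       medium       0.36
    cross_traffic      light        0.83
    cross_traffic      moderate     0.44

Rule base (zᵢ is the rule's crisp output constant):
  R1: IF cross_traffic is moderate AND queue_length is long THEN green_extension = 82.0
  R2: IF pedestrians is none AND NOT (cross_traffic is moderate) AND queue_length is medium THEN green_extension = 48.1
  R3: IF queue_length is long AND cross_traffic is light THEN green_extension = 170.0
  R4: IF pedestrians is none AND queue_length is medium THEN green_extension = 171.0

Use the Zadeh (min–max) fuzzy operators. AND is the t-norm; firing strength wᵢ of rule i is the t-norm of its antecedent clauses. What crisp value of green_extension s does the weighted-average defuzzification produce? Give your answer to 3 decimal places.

128.671

R1 (z=82.0): moderate=0.44, long=0.93; AND[min(a, b)] → w = 0.44
R2 (z=48.1): none=0.41, ¬moderate=1−0.44=0.56, medium=0.36; AND[min(a, b)] → w = 0.36
R3 (z=170.0): long=0.93, light=0.83; AND[min(a, b)] → w = 0.83
R4 (z=171.0): none=0.41, medium=0.36; AND[min(a, b)] → w = 0.36
Weighted average = (0.44·82.0 + 0.36·48.1 + 0.83·170.0 + 0.36·171.0) / (0.44 + 0.36 + 0.83 + 0.36)
  = 256.0560 / 1.9900 = 128.671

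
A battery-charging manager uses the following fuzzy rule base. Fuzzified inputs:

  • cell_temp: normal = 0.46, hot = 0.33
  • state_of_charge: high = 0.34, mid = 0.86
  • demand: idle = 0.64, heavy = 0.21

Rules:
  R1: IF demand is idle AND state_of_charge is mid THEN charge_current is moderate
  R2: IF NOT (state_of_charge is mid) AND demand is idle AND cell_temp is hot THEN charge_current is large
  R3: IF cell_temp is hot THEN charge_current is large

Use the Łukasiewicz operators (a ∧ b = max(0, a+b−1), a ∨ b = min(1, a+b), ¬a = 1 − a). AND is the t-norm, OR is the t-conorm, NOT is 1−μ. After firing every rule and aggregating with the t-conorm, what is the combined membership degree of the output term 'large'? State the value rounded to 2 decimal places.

R1: idle=0.64, mid=0.86; AND[max(0, a+b−1)] → w = 0.50
R2: ¬mid=1−0.86=0.14, idle=0.64, hot=0.33; AND[max(0, a+b−1)] → w = 0.00
R3: hot=0.33 → w = 0.33
Rules with consequent 'large': {R2, R3} → strengths 0.00, 0.33
Aggregate via t-conorm [min(1, a+b)]: 0.33

0.33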